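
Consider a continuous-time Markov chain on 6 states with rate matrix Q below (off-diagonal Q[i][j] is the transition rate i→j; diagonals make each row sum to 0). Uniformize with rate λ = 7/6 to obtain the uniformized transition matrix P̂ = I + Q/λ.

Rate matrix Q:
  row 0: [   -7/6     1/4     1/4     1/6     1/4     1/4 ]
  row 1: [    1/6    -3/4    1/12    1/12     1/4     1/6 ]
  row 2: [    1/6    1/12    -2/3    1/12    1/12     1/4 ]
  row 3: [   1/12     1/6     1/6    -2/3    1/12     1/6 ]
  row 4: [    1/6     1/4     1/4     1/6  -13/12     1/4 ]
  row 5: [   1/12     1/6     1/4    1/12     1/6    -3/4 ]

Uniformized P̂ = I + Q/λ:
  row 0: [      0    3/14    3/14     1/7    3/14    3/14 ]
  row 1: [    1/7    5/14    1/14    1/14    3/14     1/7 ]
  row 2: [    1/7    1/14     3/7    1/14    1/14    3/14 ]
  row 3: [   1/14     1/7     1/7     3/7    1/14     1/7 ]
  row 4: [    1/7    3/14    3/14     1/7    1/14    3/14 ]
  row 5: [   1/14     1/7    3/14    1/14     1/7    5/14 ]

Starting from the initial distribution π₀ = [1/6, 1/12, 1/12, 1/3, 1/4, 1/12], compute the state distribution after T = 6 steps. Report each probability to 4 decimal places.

π = [0.1025, 0.1822, 0.2269, 0.1371, 0.1280, 0.2233]

t=0: π = [0.1667, 0.0833, 0.0833, 0.3333, 0.2500, 0.0833]
t=1: π = [0.0893, 0.1845, 0.1964, 0.2202, 0.1131, 0.1964]
t=2: π = [0.1003, 0.1828, 0.2143, 0.1645, 0.1246, 0.2134]
t=3: π = [0.1015, 0.1828, 0.2223, 0.1463, 0.1271, 0.2200]
t=4: π = [0.1022, 0.1825, 0.2254, 0.1400, 0.1278, 0.2222]
t=5: π = [0.1024, 0.1823, 0.2265, 0.1379, 0.1280, 0.2230]
t=6: π = [0.1025, 0.1822, 0.2269, 0.1371, 0.1280, 0.2233]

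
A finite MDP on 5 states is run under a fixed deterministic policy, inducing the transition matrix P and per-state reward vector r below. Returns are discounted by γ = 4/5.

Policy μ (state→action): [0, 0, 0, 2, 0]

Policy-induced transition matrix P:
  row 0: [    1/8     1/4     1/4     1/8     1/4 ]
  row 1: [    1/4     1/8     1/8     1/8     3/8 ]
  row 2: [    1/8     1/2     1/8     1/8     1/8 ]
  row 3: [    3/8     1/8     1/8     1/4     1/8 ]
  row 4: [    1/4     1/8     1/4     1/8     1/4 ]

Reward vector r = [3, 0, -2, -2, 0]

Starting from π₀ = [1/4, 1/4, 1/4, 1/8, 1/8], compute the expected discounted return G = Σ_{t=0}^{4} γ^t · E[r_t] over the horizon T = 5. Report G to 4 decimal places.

G = 0.0014

t=0: π = [0.2500, 0.2500, 0.2500, 0.1250, 0.1250], E[r] = 0.0000, γ^t·E[r] = 0.000000, running G = 0.000000
t=1: π = [0.2031, 0.2500, 0.1719, 0.1406, 0.2344], E[r] = -0.0156, γ^t·E[r] = -0.012500, running G = -0.012500
t=2: π = [0.2207, 0.2148, 0.1797, 0.1426, 0.2422], E[r] = 0.0176, γ^t·E[r] = 0.011250, running G = -0.001250
t=3: π = [0.2178, 0.2200, 0.1829, 0.1428, 0.2366], E[r] = 0.0020, γ^t·E[r] = 0.001000, running G = -0.000250
t=4: π = [0.2178, 0.2208, 0.1818, 0.1429, 0.2368], E[r] = 0.0040, γ^t·E[r] = 0.001650, running G = 0.001400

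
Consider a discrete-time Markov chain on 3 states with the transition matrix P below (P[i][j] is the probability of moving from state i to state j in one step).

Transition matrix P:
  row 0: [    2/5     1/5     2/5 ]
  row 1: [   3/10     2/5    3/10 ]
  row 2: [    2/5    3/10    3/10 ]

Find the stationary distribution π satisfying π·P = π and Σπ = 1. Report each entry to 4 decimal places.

π = [0.3708, 0.2921, 0.3371]

Balance equations π_j = Σ_i π_i·P[i][j]:
  π_0 = 2/5·π_0 + 3/10·π_1 + 2/5·π_2
  π_1 = 1/5·π_0 + 2/5·π_1 + 3/10·π_2
  normalize: π_0 + π_1 + π_2 = 1
Solving the linear system gives exactly π = [33/89, 26/89, 30/89].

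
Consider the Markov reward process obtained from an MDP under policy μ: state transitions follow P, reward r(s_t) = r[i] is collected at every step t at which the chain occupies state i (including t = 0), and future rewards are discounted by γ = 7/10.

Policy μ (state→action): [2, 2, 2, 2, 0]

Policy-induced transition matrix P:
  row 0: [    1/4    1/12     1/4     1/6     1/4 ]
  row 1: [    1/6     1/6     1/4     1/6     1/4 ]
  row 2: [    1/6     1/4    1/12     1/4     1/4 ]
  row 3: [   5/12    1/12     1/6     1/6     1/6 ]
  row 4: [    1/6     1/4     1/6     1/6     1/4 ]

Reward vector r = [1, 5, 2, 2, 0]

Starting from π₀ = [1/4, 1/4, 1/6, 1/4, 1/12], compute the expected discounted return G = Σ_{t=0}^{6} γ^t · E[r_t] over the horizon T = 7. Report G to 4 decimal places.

G = 5.9875

t=0: π = [0.2500, 0.2500, 0.1667, 0.2500, 0.0833], E[r] = 2.3333, γ^t·E[r] = 2.333333, running G = 2.333333
t=1: π = [0.2500, 0.1458, 0.1944, 0.1806, 0.2292], E[r] = 1.7292, γ^t·E[r] = 1.210417, running G = 3.543750
t=2: π = [0.2326, 0.1661, 0.1834, 0.1829, 0.2350], E[r] = 1.7957, γ^t·E[r] = 0.879902, running G = 4.423652
t=3: π = [0.2318, 0.1669, 0.1846, 0.1820, 0.2348], E[r] = 1.7994, γ^t·E[r] = 0.617205, running G = 5.040856
t=4: π = [0.2315, 0.1671, 0.1845, 0.1821, 0.2348], E[r] = 1.8003, γ^t·E[r] = 0.432244, running G = 5.473101
t=5: π = [0.2315, 0.1672, 0.1845, 0.1820, 0.2348], E[r] = 1.8003, γ^t·E[r] = 0.302581, running G = 5.775682
t=6: π = [0.2315, 0.1672, 0.1845, 0.1820, 0.2348], E[r] = 1.8003, γ^t·E[r] = 0.211807, running G = 5.987489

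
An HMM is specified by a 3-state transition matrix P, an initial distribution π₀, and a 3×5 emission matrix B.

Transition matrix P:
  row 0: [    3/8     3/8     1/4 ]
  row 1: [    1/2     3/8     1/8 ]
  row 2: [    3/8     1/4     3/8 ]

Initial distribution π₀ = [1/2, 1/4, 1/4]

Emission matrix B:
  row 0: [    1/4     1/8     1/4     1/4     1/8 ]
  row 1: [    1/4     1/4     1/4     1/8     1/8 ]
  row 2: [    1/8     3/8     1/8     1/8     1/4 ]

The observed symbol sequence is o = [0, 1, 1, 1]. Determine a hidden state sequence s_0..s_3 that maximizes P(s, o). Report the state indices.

path = [0, 2, 2, 2]

t=0: δ = [1.250e-01, 6.250e-02, 3.125e-02]  (obs o_0=0)
t=1: δ = [5.859e-03, 1.172e-02, 1.172e-02]  ψ = [0, 0, 0]  (obs o_1=1)
t=2: δ = [7.324e-04, 1.099e-03, 1.648e-03]  ψ = [1, 1, 2]  (obs o_2=1)
t=3: δ = [7.725e-05, 1.030e-04, 2.317e-04]  ψ = [2, 1, 2]  (obs o_3=1)
backtrack: best end state = 2; path = [0, 2, 2, 2]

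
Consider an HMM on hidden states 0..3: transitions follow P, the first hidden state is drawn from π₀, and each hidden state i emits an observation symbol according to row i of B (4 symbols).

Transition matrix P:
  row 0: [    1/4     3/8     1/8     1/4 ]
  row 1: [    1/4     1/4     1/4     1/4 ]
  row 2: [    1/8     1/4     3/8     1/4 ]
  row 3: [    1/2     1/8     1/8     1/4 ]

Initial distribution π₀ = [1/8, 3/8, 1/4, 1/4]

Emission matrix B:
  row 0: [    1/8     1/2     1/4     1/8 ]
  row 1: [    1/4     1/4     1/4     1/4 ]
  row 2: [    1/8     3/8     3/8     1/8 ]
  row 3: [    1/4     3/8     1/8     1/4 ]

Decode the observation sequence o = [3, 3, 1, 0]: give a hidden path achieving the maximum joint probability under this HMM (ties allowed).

t=0: δ = [1.562e-02, 9.375e-02, 3.125e-02, 6.250e-02]  (obs o_0=3)
t=1: δ = [3.906e-03, 5.859e-03, 2.930e-03, 5.859e-03]  ψ = [3, 1, 1, 1]  (obs o_1=3)
t=2: δ = [1.465e-03, 3.662e-04, 5.493e-04, 5.493e-04]  ψ = [3, 0, 1, 1]  (obs o_2=1)
t=3: δ = [4.578e-05, 1.373e-04, 2.575e-05, 9.155e-05]  ψ = [0, 0, 2, 0]  (obs o_3=0)
backtrack: best end state = 1; path = [1, 3, 0, 1]

path = [1, 3, 0, 1]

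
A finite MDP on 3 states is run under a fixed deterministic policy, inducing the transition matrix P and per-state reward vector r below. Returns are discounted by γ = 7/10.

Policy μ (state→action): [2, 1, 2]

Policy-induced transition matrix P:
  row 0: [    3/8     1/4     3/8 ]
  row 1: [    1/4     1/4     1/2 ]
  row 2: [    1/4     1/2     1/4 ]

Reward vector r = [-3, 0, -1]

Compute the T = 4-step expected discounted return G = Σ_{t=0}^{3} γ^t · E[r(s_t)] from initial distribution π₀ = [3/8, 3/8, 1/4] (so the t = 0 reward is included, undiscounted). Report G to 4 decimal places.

G = -3.2949

t=0: π = [0.3750, 0.3750, 0.2500], E[r] = -1.3750, γ^t·E[r] = -1.375000, running G = -1.375000
t=1: π = [0.2969, 0.3125, 0.3906], E[r] = -1.2813, γ^t·E[r] = -0.896875, running G = -2.271875
t=2: π = [0.2871, 0.3477, 0.3652], E[r] = -1.2266, γ^t·E[r] = -0.601016, running G = -2.872891
t=3: π = [0.2859, 0.3413, 0.3728], E[r] = -1.2305, γ^t·E[r] = -0.422051, running G = -3.294941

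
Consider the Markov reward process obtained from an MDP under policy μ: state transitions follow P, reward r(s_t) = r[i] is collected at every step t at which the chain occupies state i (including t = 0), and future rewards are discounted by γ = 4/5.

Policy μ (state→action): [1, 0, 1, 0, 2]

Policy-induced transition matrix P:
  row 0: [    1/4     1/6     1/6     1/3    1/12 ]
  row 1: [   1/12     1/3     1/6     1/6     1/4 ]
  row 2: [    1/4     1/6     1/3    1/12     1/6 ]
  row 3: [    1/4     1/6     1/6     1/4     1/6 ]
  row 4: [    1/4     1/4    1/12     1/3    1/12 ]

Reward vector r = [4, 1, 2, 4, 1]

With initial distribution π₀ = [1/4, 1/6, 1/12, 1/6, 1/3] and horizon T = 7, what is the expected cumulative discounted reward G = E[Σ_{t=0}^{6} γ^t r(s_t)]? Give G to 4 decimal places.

G = 9.8699

t=0: π = [0.2500, 0.1667, 0.0833, 0.1667, 0.3333], E[r] = 2.3333, γ^t·E[r] = 2.333333, running G = 2.333333
t=1: π = [0.2222, 0.2222, 0.1528, 0.2708, 0.1319], E[r] = 2.6319, γ^t·E[r] = 2.105556, running G = 4.438889
t=2: π = [0.2130, 0.2147, 0.1811, 0.2355, 0.1557], E[r] = 2.5266, γ^t·E[r] = 1.617037, running G = 6.055926
t=3: π = [0.2142, 0.2154, 0.1839, 0.2326, 0.1538], E[r] = 2.5245, γ^t·E[r] = 1.292519, running G = 7.348444
t=4: π = [0.2141, 0.2154, 0.1845, 0.2321, 0.1539], E[r] = 2.5230, γ^t·E[r] = 1.033421, running G = 8.381865
t=5: π = [0.2141, 0.2154, 0.1846, 0.2320, 0.1539], E[r] = 2.5228, γ^t·E[r] = 0.826674, running G = 9.208539
t=6: π = [0.2141, 0.2154, 0.1846, 0.2320, 0.1539], E[r] = 2.5228, γ^t·E[r] = 0.661330, running G = 9.869869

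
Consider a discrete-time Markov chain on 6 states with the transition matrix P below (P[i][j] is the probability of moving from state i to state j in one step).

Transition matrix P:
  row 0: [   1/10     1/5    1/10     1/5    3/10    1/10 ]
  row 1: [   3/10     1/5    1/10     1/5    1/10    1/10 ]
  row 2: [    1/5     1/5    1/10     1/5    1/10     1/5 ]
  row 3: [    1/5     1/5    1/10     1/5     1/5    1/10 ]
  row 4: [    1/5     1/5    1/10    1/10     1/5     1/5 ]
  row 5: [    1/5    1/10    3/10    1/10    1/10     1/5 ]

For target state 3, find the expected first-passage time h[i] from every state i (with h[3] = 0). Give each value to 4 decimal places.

h = [6.0073, 5.8883, 5.9417, 0.0000, 6.6019, 6.5413]

First-step conditioning: h[3] = 0; for i ≠ 3, h[i] = 1 + Σ_k P[i][k]·h[k].
  h[0] = 1 + 1/10·h[0] + 1/5·h[1] + 1/10·h[2] + 3/10·h[4] + 1/10·h[5]
  h[1] = 1 + 3/10·h[0] + 1/5·h[1] + 1/10·h[2] + 1/10·h[4] + 1/10·h[5]
  h[2] = 1 + 1/5·h[0] + 1/5·h[1] + 1/10·h[2] + 1/10·h[4] + 1/5·h[5]
  h[4] = 1 + 1/5·h[0] + 1/5·h[1] + 1/10·h[2] + 1/5·h[4] + 1/5·h[5]
  h[5] = 1 + 1/5·h[0] + 1/10·h[1] + 3/10·h[2] + 1/10·h[4] + 1/5·h[5]
Solving the 5×5 linear system over states ≠ 3 gives exactly h = [2475/412, 1213/206, 612/103, 0, 680/103, 2695/412] (h[3] = 0 is the target).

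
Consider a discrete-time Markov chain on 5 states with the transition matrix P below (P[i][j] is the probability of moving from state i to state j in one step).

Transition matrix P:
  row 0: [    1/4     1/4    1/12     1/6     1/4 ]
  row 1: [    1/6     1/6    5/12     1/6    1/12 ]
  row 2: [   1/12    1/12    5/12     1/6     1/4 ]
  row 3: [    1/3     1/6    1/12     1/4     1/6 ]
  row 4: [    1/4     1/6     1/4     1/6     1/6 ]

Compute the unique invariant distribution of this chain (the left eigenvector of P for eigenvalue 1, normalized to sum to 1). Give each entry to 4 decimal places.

Balance equations π_j = Σ_i π_i·P[i][j]:
  π_0 = 1/4·π_0 + 1/6·π_1 + 1/12·π_2 + 1/3·π_3 + 1/4·π_4
  π_1 = 1/4·π_0 + 1/6·π_1 + 1/12·π_2 + 1/6·π_3 + 1/6·π_4
  π_2 = 1/12·π_0 + 5/12·π_1 + 5/12·π_2 + 1/12·π_3 + 1/4·π_4
  π_3 = 1/6·π_0 + 1/6·π_1 + 1/6·π_2 + 1/4·π_3 + 1/6·π_4
  normalize: π_0 + π_1 + π_2 + π_3 + π_4 = 1
Solving the linear system gives exactly π = [3295/15752, 1283/7876, 4007/15752, 2/11, 755/3938].

π = [0.2092, 0.1629, 0.2544, 0.1818, 0.1917]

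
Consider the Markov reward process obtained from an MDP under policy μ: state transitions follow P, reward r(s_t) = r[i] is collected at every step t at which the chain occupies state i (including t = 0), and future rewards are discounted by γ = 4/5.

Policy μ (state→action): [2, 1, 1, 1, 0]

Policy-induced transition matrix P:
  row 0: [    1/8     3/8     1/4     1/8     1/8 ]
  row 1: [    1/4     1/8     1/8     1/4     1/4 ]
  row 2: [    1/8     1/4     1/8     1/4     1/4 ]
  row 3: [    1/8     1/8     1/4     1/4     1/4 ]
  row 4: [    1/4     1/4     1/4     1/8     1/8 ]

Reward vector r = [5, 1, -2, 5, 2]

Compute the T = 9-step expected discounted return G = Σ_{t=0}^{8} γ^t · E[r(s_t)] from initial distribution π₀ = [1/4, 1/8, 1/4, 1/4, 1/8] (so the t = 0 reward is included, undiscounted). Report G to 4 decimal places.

t=0: π = [0.2500, 0.1250, 0.2500, 0.2500, 0.1250], E[r] = 2.3750, γ^t·E[r] = 2.375000, running G = 2.375000
t=1: π = [0.1563, 0.2344, 0.2031, 0.2031, 0.2031], E[r] = 2.0313, γ^t·E[r] = 1.625000, running G = 4.000000
t=2: π = [0.1797, 0.2148, 0.1953, 0.2051, 0.2051], E[r] = 2.1582, γ^t·E[r] = 1.381250, running G = 5.381250
t=3: π = [0.1775, 0.2200, 0.1987, 0.2019, 0.2019], E[r] = 2.1233, γ^t·E[r] = 1.087125, running G = 6.468375
t=4: π = [0.1777, 0.2195, 0.1977, 0.2026, 0.2026], E[r] = 2.1308, γ^t·E[r] = 0.872788, running G = 7.341163
t=5: π = [0.1778, 0.2195, 0.1979, 0.2025, 0.2025], E[r] = 2.1297, γ^t·E[r] = 0.697873, running G = 8.039035
t=6: π = [0.1777, 0.2195, 0.1978, 0.2025, 0.2025], E[r] = 2.1298, γ^t·E[r] = 0.558321, running G = 8.597356
t=7: π = [0.1777, 0.2195, 0.1978, 0.2025, 0.2025], E[r] = 2.1298, γ^t·E[r] = 0.446659, running G = 9.044014
t=8: π = [0.1777, 0.2195, 0.1978, 0.2025, 0.2025], E[r] = 2.1298, γ^t·E[r] = 0.357326, running G = 9.401340

G = 9.4013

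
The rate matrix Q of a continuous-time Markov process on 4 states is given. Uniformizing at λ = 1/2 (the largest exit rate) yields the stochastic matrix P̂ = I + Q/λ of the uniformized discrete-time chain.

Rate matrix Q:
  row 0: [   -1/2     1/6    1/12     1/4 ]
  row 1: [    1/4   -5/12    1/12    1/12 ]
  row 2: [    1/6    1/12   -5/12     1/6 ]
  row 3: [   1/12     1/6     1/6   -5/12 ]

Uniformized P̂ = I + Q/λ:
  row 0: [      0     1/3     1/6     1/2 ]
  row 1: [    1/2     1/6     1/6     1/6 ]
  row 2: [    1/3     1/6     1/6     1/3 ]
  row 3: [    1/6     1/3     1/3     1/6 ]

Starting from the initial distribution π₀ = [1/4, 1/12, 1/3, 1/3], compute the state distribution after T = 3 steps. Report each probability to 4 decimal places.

π = [0.2442, 0.2550, 0.2122, 0.2886]

t=0: π = [0.2500, 0.0833, 0.3333, 0.3333]
t=1: π = [0.2083, 0.2639, 0.2222, 0.3056]
t=2: π = [0.2569, 0.2523, 0.2176, 0.2731]
t=3: π = [0.2442, 0.2550, 0.2122, 0.2886]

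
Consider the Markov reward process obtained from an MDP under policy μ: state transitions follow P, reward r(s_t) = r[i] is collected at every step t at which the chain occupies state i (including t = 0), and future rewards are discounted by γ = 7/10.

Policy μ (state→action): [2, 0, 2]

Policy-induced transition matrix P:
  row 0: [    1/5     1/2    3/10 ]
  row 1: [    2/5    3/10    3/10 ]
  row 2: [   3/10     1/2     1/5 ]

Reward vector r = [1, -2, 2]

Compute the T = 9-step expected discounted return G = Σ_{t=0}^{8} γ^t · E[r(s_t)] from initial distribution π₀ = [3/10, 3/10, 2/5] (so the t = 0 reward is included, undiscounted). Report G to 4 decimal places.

t=0: π = [0.3000, 0.3000, 0.4000], E[r] = 0.5000, γ^t·E[r] = 0.500000, running G = 0.500000
t=1: π = [0.3000, 0.4400, 0.2600], E[r] = -0.0600, γ^t·E[r] = -0.042000, running G = 0.458000
t=2: π = [0.3140, 0.4120, 0.2740], E[r] = 0.0380, γ^t·E[r] = 0.018620, running G = 0.476620
t=3: π = [0.3098, 0.4176, 0.2726], E[r] = 0.0198, γ^t·E[r] = 0.006791, running G = 0.483411
t=4: π = [0.3108, 0.4165, 0.2727], E[r] = 0.0233, γ^t·E[r] = 0.005594, running G = 0.489006
t=5: π = [0.3106, 0.4167, 0.2727], E[r] = 0.0226, γ^t·E[r] = 0.003801, running G = 0.492806
t=6: π = [0.3106, 0.4167, 0.2727], E[r] = 0.0227, γ^t·E[r] = 0.002676, running G = 0.495483
t=7: π = [0.3106, 0.4167, 0.2727], E[r] = 0.0227, γ^t·E[r] = 0.001871, running G = 0.497354
t=8: π = [0.3106, 0.4167, 0.2727], E[r] = 0.0227, γ^t·E[r] = 0.001310, running G = 0.498665

G = 0.4987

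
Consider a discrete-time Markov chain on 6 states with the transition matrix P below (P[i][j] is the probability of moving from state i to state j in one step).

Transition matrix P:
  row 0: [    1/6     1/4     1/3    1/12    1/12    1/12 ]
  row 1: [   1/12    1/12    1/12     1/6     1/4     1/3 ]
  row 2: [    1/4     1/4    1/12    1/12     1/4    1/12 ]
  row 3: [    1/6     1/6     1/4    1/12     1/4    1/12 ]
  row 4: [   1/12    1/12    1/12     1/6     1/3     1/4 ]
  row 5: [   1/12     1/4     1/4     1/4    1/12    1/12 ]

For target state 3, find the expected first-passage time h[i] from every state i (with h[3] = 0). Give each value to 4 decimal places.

h = [7.0438, 6.1976, 6.9348, 0.0000, 6.2266, 5.8789]

First-step conditioning: h[3] = 0; for i ≠ 3, h[i] = 1 + Σ_k P[i][k]·h[k].
  h[0] = 1 + 1/6·h[0] + 1/4·h[1] + 1/3·h[2] + 1/12·h[4] + 1/12·h[5]
  h[1] = 1 + 1/12·h[0] + 1/12·h[1] + 1/12·h[2] + 1/4·h[4] + 1/3·h[5]
  h[2] = 1 + 1/4·h[0] + 1/4·h[1] + 1/12·h[2] + 1/4·h[4] + 1/12·h[5]
  h[4] = 1 + 1/12·h[0] + 1/12·h[1] + 1/12·h[2] + 1/3·h[4] + 1/4·h[5]
  h[5] = 1 + 1/12·h[0] + 1/4·h[1] + 1/4·h[2] + 1/12·h[4] + 1/12·h[5]
Solving the 5×5 linear system over states ≠ 3 gives exactly h = [24308/3451, 21388/3451, 23932/3451, 0, 1264/203, 20288/3451] (h[3] = 0 is the target).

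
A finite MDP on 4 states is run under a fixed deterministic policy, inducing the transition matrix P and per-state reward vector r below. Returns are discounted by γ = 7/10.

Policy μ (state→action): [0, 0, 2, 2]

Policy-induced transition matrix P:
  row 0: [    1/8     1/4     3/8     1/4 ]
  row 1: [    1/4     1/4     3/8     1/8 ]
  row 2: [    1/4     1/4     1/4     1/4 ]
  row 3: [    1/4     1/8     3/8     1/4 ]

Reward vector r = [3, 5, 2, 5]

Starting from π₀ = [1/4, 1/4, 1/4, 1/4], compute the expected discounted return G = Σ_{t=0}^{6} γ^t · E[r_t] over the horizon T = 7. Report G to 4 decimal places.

t=0: π = [0.2500, 0.2500, 0.2500, 0.2500], E[r] = 3.7500, γ^t·E[r] = 3.750000, running G = 3.750000
t=1: π = [0.2188, 0.2188, 0.3438, 0.2188], E[r] = 3.5313, γ^t·E[r] = 2.471875, running G = 6.221875
t=2: π = [0.2227, 0.2227, 0.3320, 0.2227], E[r] = 3.5586, γ^t·E[r] = 1.743711, running G = 7.965586
t=3: π = [0.2222, 0.2222, 0.3335, 0.2222], E[r] = 3.5552, γ^t·E[r] = 1.219425, running G = 9.185011
t=4: π = [0.2222, 0.2222, 0.3333, 0.2222], E[r] = 3.5556, γ^t·E[r] = 0.853700, running G = 10.038712
t=5: π = [0.2222, 0.2222, 0.3333, 0.2222], E[r] = 3.5555, γ^t·E[r] = 0.597581, running G = 10.636293
t=6: π = [0.2222, 0.2222, 0.3333, 0.2222], E[r] = 3.5556, γ^t·E[r] = 0.418308, running G = 11.054600

G = 11.0546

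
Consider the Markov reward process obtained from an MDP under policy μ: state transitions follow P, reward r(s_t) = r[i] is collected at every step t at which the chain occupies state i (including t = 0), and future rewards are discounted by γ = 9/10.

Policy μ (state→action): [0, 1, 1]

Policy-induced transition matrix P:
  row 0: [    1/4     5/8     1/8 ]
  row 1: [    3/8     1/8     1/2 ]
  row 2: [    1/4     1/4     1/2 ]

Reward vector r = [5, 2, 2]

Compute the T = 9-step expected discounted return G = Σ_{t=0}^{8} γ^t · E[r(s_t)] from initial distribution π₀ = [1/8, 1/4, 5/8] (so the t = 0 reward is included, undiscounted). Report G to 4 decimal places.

t=0: π = [0.1250, 0.2500, 0.6250], E[r] = 2.3750, γ^t·E[r] = 2.375000, running G = 2.375000
t=1: π = [0.2813, 0.2656, 0.4531], E[r] = 2.8438, γ^t·E[r] = 2.559375, running G = 4.934375
t=2: π = [0.2832, 0.3223, 0.3945], E[r] = 2.8496, γ^t·E[r] = 2.308184, running G = 7.242559
t=3: π = [0.2903, 0.3159, 0.3938], E[r] = 2.8708, γ^t·E[r] = 2.092849, running G = 9.335408
t=4: π = [0.2895, 0.3194, 0.3911], E[r] = 2.8685, γ^t·E[r] = 1.882003, running G = 11.217411
t=5: π = [0.2899, 0.3186, 0.3914], E[r] = 2.8698, γ^t·E[r] = 1.694566, running G = 12.911977
t=6: π = [0.2898, 0.3189, 0.3913], E[r] = 2.8695, γ^t·E[r] = 1.524964, running G = 14.436941
t=7: π = [0.2899, 0.3188, 0.3913], E[r] = 2.8696, γ^t·E[r] = 1.372513, running G = 15.809454
t=8: π = [0.2899, 0.3188, 0.3913], E[r] = 2.8696, γ^t·E[r] = 1.235251, running G = 17.044705

G = 17.0447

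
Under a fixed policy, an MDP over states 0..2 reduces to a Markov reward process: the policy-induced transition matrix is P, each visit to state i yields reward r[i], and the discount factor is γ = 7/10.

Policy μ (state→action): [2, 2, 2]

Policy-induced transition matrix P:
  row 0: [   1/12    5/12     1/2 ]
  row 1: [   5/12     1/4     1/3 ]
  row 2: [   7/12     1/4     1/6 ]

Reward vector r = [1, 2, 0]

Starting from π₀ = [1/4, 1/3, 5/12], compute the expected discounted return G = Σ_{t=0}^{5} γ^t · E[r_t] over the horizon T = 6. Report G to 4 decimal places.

t=0: π = [0.2500, 0.3333, 0.4167], E[r] = 0.9167, γ^t·E[r] = 0.916667, running G = 0.916667
t=1: π = [0.4028, 0.2917, 0.3056], E[r] = 0.9861, γ^t·E[r] = 0.690278, running G = 1.606944
t=2: π = [0.3333, 0.3171, 0.3495], E[r] = 0.9676, γ^t·E[r] = 0.474120, running G = 2.081065
t=3: π = [0.3638, 0.3056, 0.3306], E[r] = 0.9749, γ^t·E[r] = 0.334399, running G = 2.415463
t=4: π = [0.3505, 0.3106, 0.3389], E[r] = 0.9718, γ^t·E[r] = 0.233322, running G = 2.648786
t=5: π = [0.3563, 0.3084, 0.3353], E[r] = 0.9731, γ^t·E[r] = 0.163556, running G = 2.812342

G = 2.8123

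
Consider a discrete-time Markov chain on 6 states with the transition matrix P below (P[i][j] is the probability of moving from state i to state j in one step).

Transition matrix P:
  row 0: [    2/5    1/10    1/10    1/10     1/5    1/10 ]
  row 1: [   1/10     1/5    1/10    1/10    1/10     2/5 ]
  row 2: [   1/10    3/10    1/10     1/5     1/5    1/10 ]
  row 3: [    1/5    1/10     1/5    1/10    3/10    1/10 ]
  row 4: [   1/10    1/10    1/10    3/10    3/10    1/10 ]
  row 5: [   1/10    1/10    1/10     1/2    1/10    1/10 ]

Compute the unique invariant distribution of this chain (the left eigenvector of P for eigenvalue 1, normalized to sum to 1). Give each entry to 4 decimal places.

Balance equations π_j = Σ_i π_i·P[i][j]:
  π_0 = 2/5·π_0 + 1/10·π_1 + 1/10·π_2 + 1/5·π_3 + 1/10·π_4 + 1/10·π_5
  π_1 = 1/10·π_0 + 1/5·π_1 + 3/10·π_2 + 1/10·π_3 + 1/10·π_4 + 1/10·π_5
  π_2 = 1/10·π_0 + 1/10·π_1 + 1/10·π_2 + 1/5·π_3 + 1/10·π_4 + 1/10·π_5
  π_3 = 1/10·π_0 + 1/10·π_1 + 1/5·π_2 + 1/10·π_3 + 3/10·π_4 + 1/2·π_5
  π_4 = 1/5·π_0 + 1/10·π_1 + 1/5·π_2 + 3/10·π_3 + 3/10·π_4 + 1/10·π_5
  normalize: π_0 + π_1 + π_2 + π_3 + π_4 + π_5 = 1
Solving the linear system gives exactly π = [6770/39113, 5399/39113, 4739/39113, 8277/39113, 8397/39113, 5531/39113].

π = [0.1731, 0.1380, 0.1212, 0.2116, 0.2147, 0.1414]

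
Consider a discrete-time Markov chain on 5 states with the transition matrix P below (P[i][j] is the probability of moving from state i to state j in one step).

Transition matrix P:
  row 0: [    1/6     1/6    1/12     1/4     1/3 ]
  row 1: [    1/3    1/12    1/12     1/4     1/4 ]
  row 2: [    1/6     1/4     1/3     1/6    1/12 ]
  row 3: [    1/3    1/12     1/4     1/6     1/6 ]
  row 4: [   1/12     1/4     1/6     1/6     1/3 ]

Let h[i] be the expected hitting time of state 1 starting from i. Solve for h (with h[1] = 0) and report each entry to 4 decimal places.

h = [5.3552, 0.0000, 4.8870, 5.7752, 4.8349]

First-step conditioning: h[1] = 0; for i ≠ 1, h[i] = 1 + Σ_k P[i][k]·h[k].
  h[0] = 1 + 1/6·h[0] + 1/12·h[2] + 1/4·h[3] + 1/3·h[4]
  h[2] = 1 + 1/6·h[0] + 1/3·h[2] + 1/6·h[3] + 1/12·h[4]
  h[3] = 1 + 1/3·h[0] + 1/4·h[2] + 1/6·h[3] + 1/6·h[4]
  h[4] = 1 + 1/12·h[0] + 1/6·h[2] + 1/6·h[3] + 1/3·h[4]
Solving the 4×4 linear system over states ≠ 1 gives exactly h = [17292/3229, 0, 15780/3229, 18648/3229, 15612/3229] (h[1] = 0 is the target).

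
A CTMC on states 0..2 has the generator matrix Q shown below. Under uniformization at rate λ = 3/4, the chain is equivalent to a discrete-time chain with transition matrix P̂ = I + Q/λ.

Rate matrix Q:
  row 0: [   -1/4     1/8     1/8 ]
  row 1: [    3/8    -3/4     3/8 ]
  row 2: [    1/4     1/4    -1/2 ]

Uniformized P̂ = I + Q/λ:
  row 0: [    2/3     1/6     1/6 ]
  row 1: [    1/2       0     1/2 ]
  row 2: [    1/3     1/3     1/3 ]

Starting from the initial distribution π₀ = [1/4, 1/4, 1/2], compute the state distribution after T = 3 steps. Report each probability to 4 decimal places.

t=0: π = [0.2500, 0.2500, 0.5000]
t=1: π = [0.4583, 0.2083, 0.3333]
t=2: π = [0.5208, 0.1875, 0.2917]
t=3: π = [0.5382, 0.1840, 0.2778]

π = [0.5382, 0.1840, 0.2778]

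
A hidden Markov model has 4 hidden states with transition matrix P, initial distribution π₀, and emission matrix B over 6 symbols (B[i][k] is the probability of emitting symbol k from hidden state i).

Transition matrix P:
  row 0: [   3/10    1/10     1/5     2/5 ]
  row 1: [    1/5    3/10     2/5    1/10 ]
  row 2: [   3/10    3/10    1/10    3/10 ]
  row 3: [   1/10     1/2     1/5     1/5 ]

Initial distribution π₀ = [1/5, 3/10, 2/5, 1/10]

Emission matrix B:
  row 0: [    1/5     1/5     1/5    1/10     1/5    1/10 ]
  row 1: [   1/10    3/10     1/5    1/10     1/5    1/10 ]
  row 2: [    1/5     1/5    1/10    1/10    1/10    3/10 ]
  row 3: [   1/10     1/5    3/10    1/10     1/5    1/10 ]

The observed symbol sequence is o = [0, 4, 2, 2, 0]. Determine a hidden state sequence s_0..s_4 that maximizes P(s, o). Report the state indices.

t=0: δ = [4.000e-02, 3.000e-02, 8.000e-02, 1.000e-02]  (obs o_0=0)
t=1: δ = [4.800e-03, 4.800e-03, 1.200e-03, 4.800e-03]  ψ = [2, 2, 1, 2]  (obs o_1=4)
t=2: δ = [2.880e-04, 4.800e-04, 1.920e-04, 5.760e-04]  ψ = [0, 3, 1, 0]  (obs o_2=2)
t=3: δ = [1.920e-05, 5.760e-05, 1.920e-05, 3.456e-05]  ψ = [1, 3, 1, 0]  (obs o_3=2)
t=4: δ = [2.304e-06, 1.728e-06, 4.608e-06, 7.680e-07]  ψ = [1, 1, 1, 0]  (obs o_4=0)
backtrack: best end state = 2; path = [2, 0, 3, 1, 2]

path = [2, 0, 3, 1, 2]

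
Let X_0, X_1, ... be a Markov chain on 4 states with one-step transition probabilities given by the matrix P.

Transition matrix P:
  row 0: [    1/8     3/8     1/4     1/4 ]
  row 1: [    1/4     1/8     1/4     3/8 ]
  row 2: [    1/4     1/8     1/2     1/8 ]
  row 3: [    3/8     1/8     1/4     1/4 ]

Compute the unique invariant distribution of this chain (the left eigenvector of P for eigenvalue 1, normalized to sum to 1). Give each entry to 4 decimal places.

π = [0.2480, 0.1870, 0.3333, 0.2317]

Balance equations π_j = Σ_i π_i·P[i][j]:
  π_0 = 1/8·π_0 + 1/4·π_1 + 1/4·π_2 + 3/8·π_3
  π_1 = 3/8·π_0 + 1/8·π_1 + 1/8·π_2 + 1/8·π_3
  π_2 = 1/4·π_0 + 1/4·π_1 + 1/2·π_2 + 1/4·π_3
  normalize: π_0 + π_1 + π_2 + π_3 = 1
Solving the linear system gives exactly π = [61/246, 23/123, 1/3, 19/82].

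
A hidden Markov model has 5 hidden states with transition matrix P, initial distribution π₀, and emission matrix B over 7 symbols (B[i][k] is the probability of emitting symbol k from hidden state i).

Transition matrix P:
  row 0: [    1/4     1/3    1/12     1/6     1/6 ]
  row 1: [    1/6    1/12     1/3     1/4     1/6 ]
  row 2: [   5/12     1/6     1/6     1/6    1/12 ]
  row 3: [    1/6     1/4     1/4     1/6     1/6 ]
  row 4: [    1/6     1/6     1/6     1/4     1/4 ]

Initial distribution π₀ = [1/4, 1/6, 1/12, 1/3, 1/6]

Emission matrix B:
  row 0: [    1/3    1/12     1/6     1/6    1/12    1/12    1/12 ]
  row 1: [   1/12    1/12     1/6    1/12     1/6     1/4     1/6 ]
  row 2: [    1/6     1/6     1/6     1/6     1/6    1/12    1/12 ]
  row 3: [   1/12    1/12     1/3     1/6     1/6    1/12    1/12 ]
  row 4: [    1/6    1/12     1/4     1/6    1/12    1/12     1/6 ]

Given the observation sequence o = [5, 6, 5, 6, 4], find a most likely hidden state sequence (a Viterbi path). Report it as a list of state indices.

path = [1, 2, 0, 1, 2]

t=0: δ = [2.083e-02, 4.167e-02, 6.944e-03, 2.778e-02, 1.389e-02]  (obs o_0=5)
t=1: δ = [5.787e-04, 1.157e-03, 1.157e-03, 8.681e-04, 1.157e-03]  ψ = [1, 0, 1, 1, 1]  (obs o_1=6)
t=2: δ = [4.019e-05, 5.425e-05, 3.215e-05, 2.411e-05, 2.411e-05]  ψ = [2, 3, 1, 1, 4]  (obs o_2=5)
t=3: δ = [1.116e-06, 2.233e-06, 1.507e-06, 1.130e-06, 1.507e-06]  ψ = [2, 0, 1, 1, 1]  (obs o_3=6)
t=4: δ = [5.233e-08, 6.202e-08, 1.240e-07, 9.303e-08, 3.140e-08]  ψ = [2, 0, 1, 1, 4]  (obs o_4=4)
backtrack: best end state = 2; path = [1, 2, 0, 1, 2]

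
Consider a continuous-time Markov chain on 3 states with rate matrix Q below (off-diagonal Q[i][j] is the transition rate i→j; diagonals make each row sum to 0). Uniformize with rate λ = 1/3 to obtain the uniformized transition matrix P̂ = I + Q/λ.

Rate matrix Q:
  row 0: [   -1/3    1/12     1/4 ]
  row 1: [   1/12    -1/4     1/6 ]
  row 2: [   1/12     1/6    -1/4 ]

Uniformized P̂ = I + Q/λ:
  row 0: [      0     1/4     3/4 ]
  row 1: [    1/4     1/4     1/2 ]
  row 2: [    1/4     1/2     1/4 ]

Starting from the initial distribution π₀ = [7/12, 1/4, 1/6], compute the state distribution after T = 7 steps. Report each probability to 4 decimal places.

π = [0.2000, 0.3598, 0.4402]

t=0: π = [0.5833, 0.2500, 0.1667]
t=1: π = [0.1042, 0.2917, 0.6042]
t=2: π = [0.2240, 0.4010, 0.3750]
t=3: π = [0.1940, 0.3438, 0.4622]
t=4: π = [0.2015, 0.3656, 0.4329]
t=5: π = [0.1996, 0.3582, 0.4421]
t=6: π = [0.2001, 0.3605, 0.4394]
t=7: π = [0.2000, 0.3598, 0.4402]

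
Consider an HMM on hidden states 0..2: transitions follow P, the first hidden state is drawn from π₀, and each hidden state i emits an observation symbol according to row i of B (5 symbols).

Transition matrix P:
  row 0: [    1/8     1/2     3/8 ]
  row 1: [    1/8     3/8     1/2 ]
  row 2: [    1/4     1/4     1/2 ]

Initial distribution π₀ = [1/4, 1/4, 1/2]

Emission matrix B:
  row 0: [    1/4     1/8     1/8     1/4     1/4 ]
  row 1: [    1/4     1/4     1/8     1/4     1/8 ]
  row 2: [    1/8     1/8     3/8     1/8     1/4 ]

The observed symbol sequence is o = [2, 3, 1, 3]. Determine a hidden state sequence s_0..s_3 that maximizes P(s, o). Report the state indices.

t=0: δ = [3.125e-02, 3.125e-02, 1.875e-01]  (obs o_0=2)
t=1: δ = [1.172e-02, 1.172e-02, 1.172e-02]  ψ = [2, 2, 2]  (obs o_1=3)
t=2: δ = [3.662e-04, 1.465e-03, 7.324e-04]  ψ = [2, 0, 1]  (obs o_2=1)
t=3: δ = [4.578e-05, 1.373e-04, 9.155e-05]  ψ = [1, 1, 1]  (obs o_3=3)
backtrack: best end state = 1; path = [2, 0, 1, 1]

path = [2, 0, 1, 1]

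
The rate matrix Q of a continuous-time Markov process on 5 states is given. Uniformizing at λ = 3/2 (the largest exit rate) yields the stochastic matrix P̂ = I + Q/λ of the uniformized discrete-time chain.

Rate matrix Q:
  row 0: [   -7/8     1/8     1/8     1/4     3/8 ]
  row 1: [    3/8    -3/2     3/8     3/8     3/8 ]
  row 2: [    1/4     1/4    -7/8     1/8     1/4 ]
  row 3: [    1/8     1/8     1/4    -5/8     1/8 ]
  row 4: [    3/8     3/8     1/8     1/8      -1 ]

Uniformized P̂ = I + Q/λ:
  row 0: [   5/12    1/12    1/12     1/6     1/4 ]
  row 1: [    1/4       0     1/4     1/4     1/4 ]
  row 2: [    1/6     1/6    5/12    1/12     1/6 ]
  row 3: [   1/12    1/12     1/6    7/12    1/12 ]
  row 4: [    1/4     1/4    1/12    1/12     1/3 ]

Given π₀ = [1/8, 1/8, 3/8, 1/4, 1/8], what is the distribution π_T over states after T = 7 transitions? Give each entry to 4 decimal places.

π = [0.2321, 0.1238, 0.1868, 0.2464, 0.2110]

t=0: π = [0.1250, 0.1250, 0.3750, 0.2500, 0.1250]
t=1: π = [0.1979, 0.1250, 0.2500, 0.2396, 0.1875]
t=2: π = [0.2222, 0.1250, 0.2075, 0.2405, 0.2049]
t=3: π = [0.2297, 0.1243, 0.1934, 0.2429, 0.2097]
t=4: π = [0.2317, 0.1240, 0.1888, 0.2447, 0.2109]
t=5: π = [0.2321, 0.1239, 0.1873, 0.2456, 0.2111]
t=6: π = [0.2321, 0.1238, 0.1869, 0.2461, 0.2110]
t=7: π = [0.2321, 0.1238, 0.1868, 0.2464, 0.2110]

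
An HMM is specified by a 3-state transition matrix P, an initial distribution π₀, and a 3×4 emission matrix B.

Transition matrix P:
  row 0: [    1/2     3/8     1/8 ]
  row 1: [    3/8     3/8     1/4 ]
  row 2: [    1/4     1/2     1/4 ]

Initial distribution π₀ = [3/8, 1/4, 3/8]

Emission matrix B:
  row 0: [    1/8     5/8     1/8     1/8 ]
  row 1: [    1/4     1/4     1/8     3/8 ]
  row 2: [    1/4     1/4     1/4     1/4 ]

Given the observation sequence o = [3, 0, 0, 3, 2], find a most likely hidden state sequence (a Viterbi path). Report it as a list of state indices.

path = [2, 1, 1, 1, 2]

t=0: δ = [4.688e-02, 9.375e-02, 9.375e-02]  (obs o_0=3)
t=1: δ = [4.395e-03, 1.172e-02, 5.859e-03]  ψ = [1, 2, 1]  (obs o_1=0)
t=2: δ = [5.493e-04, 1.099e-03, 7.324e-04]  ψ = [1, 1, 1]  (obs o_2=0)
t=3: δ = [5.150e-05, 1.545e-04, 6.866e-05]  ψ = [1, 1, 1]  (obs o_3=3)
t=4: δ = [7.242e-06, 7.242e-06, 9.656e-06]  ψ = [1, 1, 1]  (obs o_4=2)
backtrack: best end state = 2; path = [2, 1, 1, 1, 2]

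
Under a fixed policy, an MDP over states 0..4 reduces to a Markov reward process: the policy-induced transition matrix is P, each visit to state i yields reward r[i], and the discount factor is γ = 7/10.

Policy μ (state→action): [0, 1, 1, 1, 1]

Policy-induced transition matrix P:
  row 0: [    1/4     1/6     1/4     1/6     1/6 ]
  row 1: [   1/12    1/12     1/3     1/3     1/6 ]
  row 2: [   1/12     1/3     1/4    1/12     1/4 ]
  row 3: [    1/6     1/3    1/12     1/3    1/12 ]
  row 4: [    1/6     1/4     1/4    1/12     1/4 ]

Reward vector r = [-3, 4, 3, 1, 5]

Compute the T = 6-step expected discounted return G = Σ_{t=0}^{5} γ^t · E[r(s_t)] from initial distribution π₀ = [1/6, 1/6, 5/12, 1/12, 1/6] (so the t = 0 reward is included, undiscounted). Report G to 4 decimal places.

G = 7.0805

t=0: π = [0.1667, 0.1667, 0.4167, 0.0833, 0.1667], E[r] = 2.3333, γ^t·E[r] = 2.333333, running G = 2.333333
t=1: π = [0.1319, 0.2500, 0.2500, 0.1597, 0.2083], E[r] = 2.5556, γ^t·E[r] = 1.788889, running G = 4.122222
t=2: π = [0.1360, 0.2315, 0.2442, 0.1968, 0.1916], E[r] = 2.4051, γ^t·E[r] = 1.178495, running G = 5.300718
t=3: π = [0.1384, 0.2368, 0.2365, 0.2017, 0.1866], E[r] = 2.3764, γ^t·E[r] = 0.815105, running G = 6.115822
t=4: π = [0.1388, 0.2355, 0.2361, 0.2045, 0.1851], E[r] = 2.3642, γ^t·E[r] = 0.567650, running G = 6.683472
t=5: π = [0.1389, 0.2359, 0.2355, 0.2049, 0.1847], E[r] = 2.3620, γ^t·E[r] = 0.396980, running G = 7.080452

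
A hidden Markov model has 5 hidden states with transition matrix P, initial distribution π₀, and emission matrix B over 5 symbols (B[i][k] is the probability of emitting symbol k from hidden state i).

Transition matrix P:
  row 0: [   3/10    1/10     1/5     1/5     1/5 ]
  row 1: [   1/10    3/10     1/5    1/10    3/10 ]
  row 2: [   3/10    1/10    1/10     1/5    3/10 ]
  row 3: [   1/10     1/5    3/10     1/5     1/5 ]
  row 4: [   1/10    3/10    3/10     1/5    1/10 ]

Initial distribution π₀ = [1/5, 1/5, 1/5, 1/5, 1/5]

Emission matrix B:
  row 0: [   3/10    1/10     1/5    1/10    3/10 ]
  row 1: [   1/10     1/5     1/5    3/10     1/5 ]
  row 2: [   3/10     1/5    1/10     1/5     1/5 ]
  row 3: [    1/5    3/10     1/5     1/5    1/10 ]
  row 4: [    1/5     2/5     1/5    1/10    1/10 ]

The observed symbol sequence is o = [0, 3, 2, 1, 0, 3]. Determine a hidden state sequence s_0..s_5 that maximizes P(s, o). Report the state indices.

path = [4, 1, 1, 4, 2, 3]

t=0: δ = [6.000e-02, 2.000e-02, 6.000e-02, 4.000e-02, 4.000e-02]  (obs o_0=0)
t=1: δ = [1.800e-03, 3.600e-03, 2.400e-03, 2.400e-03, 1.800e-03]  ψ = [0, 4, 0, 0, 2]  (obs o_1=3)
t=2: δ = [1.440e-04, 2.160e-04, 7.200e-05, 9.600e-05, 2.160e-04]  ψ = [2, 1, 1, 2, 1]  (obs o_2=2)
t=3: δ = [4.320e-06, 1.296e-05, 1.296e-05, 1.296e-05, 2.592e-05]  ψ = [0, 1, 4, 4, 1]  (obs o_3=1)
t=4: δ = [1.166e-06, 7.776e-07, 2.333e-06, 1.037e-06, 7.776e-07]  ψ = [2, 4, 4, 4, 1]  (obs o_4=0)
t=5: δ = [6.998e-08, 6.998e-08, 6.221e-08, 9.331e-08, 6.998e-08]  ψ = [2, 1, 3, 2, 2]  (obs o_5=3)
backtrack: best end state = 3; path = [4, 1, 1, 4, 2, 3]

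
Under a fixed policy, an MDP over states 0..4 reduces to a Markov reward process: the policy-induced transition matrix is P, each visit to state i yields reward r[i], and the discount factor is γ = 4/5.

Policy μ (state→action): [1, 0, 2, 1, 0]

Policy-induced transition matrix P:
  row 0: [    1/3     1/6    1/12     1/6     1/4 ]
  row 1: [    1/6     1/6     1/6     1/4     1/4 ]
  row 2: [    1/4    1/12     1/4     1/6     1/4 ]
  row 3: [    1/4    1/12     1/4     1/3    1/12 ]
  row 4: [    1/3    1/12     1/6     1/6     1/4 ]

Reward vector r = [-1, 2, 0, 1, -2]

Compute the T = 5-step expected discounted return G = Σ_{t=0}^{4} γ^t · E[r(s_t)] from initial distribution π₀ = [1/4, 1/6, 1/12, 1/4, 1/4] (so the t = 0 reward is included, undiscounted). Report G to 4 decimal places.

t=0: π = [0.2500, 0.1667, 0.0833, 0.2500, 0.2500], E[r] = -0.1667, γ^t·E[r] = -0.166667, running G = -0.166667
t=1: π = [0.2778, 0.1181, 0.1736, 0.2222, 0.2083], E[r] = -0.2361, γ^t·E[r] = -0.188889, running G = -0.355556
t=2: π = [0.2807, 0.1163, 0.1765, 0.2135, 0.2130], E[r] = -0.2604, γ^t·E[r] = -0.166667, running G = -0.522222
t=3: π = [0.2814, 0.1164, 0.1758, 0.2120, 0.2144], E[r] = -0.2655, γ^t·E[r] = -0.135926, running G = -0.658148
t=4: π = [0.2816, 0.1165, 0.1755, 0.2117, 0.2147], E[r] = -0.2663, γ^t·E[r] = -0.109077, running G = -0.767225

G = -0.7672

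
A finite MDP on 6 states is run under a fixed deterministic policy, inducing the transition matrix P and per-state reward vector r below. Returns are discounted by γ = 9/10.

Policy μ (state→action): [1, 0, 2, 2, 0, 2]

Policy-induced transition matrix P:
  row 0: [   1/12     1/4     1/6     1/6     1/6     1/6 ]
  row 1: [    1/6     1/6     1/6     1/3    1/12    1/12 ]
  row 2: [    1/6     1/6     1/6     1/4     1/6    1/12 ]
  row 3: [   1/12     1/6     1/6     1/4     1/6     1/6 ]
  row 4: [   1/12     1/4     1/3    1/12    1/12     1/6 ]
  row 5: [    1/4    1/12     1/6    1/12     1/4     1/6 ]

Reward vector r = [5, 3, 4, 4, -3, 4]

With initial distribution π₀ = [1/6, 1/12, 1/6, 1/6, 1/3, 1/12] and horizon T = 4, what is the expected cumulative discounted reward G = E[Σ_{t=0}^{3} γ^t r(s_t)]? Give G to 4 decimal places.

G = 8.8762

t=0: π = [0.1667, 0.0833, 0.1667, 0.1667, 0.3333, 0.0833], E[r] = 1.7500, γ^t·E[r] = 1.750000, running G = 1.750000
t=1: π = [0.1181, 0.2014, 0.2222, 0.1736, 0.1389, 0.1458], E[r] = 2.9444, γ^t·E[r] = 2.650000, running G = 4.400000
t=2: π = [0.1429, 0.1759, 0.1898, 0.2095, 0.1505, 0.1314], E[r] = 2.9138, γ^t·E[r] = 2.360156, running G = 6.760156
t=3: π = [0.1357, 0.1802, 0.1917, 0.2058, 0.1504, 0.1362], E[r] = 2.9026, γ^t·E[r] = 2.116020, running G = 8.876176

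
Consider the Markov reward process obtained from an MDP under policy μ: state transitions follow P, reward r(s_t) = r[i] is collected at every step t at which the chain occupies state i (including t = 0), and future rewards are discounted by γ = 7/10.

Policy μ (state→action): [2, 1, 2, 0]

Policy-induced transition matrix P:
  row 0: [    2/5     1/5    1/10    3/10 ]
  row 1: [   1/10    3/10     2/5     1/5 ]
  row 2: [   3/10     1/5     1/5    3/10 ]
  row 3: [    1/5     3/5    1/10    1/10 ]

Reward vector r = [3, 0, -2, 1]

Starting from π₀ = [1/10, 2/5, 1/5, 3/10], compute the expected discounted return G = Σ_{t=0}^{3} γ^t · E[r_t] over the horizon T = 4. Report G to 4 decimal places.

G = 0.8128

t=0: π = [0.1000, 0.4000, 0.2000, 0.3000], E[r] = 0.2000, γ^t·E[r] = 0.200000, running G = 0.200000
t=1: π = [0.2000, 0.3600, 0.2400, 0.2000], E[r] = 0.3200, γ^t·E[r] = 0.224000, running G = 0.424000
t=2: π = [0.2280, 0.3160, 0.2320, 0.2240], E[r] = 0.4440, γ^t·E[r] = 0.217560, running G = 0.641560
t=3: π = [0.2372, 0.3212, 0.2180, 0.2236], E[r] = 0.4992, γ^t·E[r] = 0.171226, running G = 0.812786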